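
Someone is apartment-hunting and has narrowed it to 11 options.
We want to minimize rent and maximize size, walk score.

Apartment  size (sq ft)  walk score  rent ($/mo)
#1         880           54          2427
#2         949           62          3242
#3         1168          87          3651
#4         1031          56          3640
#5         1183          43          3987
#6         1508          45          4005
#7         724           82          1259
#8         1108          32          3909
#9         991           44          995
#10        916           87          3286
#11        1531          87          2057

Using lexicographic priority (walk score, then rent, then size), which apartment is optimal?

First maximize walk score: best is 87, kept {#3, #10, #11}.
Then minimize rent: best is 2057, kept {#11}.

#11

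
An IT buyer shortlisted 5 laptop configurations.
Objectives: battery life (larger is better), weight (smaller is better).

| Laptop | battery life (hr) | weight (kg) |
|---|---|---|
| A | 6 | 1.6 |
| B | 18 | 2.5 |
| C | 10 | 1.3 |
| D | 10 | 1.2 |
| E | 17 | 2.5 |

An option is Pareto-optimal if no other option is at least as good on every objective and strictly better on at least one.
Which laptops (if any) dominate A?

C: battery life 10≥6, weight 1.3≤1.6 — dominates A.
D: battery life 10≥6, weight 1.2≤1.6 — dominates A.
Others (B, E) are each worse than A on at least one objective.

C, D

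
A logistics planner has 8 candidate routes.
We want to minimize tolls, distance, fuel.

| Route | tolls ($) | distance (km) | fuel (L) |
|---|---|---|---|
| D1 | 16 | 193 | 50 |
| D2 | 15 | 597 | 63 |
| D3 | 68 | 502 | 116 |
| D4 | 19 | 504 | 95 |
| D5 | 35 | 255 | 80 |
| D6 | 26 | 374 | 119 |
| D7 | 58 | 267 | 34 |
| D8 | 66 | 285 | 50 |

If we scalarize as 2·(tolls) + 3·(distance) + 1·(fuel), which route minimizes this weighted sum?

D1

D1: 2·16 + 3·193 + 1·50 = 661
D2: 2·15 + 3·597 + 1·63 = 1884
D3: 2·68 + 3·502 + 1·116 = 1758
D4: 2·19 + 3·504 + 1·95 = 1645
D5: 2·35 + 3·255 + 1·80 = 915
D6: 2·26 + 3·374 + 1·119 = 1293
D7: 2·58 + 3·267 + 1·34 = 951
D8: 2·66 + 3·285 + 1·50 = 1037
Lowest: D1 at 661.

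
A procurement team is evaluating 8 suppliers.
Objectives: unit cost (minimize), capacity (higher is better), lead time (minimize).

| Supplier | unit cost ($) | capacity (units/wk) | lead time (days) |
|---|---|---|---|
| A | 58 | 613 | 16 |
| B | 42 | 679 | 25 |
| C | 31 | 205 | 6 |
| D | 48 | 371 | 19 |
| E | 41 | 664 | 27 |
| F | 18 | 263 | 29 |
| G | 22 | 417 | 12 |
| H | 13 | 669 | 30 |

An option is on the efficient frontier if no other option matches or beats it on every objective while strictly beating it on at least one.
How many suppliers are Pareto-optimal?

A: not dominated.
B: not dominated (best capacity).
C: not dominated (best lead time).
D: dominated by G (unit cost 22≤48, capacity 417≥371, lead time 12≤19).
E: not dominated.
F: not dominated.
G: not dominated.
H: not dominated (best unit cost).
Pareto-optimal: A, B, C, E, F, G, H → 7.

7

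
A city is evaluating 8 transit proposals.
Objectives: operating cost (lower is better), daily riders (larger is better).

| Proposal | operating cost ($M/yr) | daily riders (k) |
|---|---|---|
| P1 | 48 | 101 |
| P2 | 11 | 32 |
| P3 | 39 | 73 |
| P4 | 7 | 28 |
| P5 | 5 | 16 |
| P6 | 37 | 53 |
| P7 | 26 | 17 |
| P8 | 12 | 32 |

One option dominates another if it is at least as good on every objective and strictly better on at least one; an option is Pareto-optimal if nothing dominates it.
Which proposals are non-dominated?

P1, P2, P3, P4, P5, P6

P1: not dominated (best daily riders).
P2: not dominated.
P3: not dominated.
P4: not dominated.
P5: not dominated (best operating cost).
P6: not dominated.
P7: dominated by P2 (operating cost 11≤26, daily riders 32≥17).
P8: dominated by P2 (operating cost 11≤12, daily riders 32≥32).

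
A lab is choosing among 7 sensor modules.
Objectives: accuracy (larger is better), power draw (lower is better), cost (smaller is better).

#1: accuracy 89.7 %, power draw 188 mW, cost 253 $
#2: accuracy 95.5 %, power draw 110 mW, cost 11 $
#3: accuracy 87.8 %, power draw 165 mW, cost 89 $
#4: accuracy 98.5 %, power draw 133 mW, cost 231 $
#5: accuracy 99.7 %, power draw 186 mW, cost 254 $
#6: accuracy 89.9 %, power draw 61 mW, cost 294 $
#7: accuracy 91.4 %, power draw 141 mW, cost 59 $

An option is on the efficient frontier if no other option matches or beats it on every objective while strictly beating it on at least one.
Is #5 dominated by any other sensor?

#1: worse on accuracy (89.7 vs 99.7).
#2: worse on accuracy (95.5 vs 99.7).
#3: worse on accuracy (87.8 vs 99.7).
#4: worse on accuracy (98.5 vs 99.7).
#6: worse on accuracy (89.9 vs 99.7).
#7: worse on accuracy (91.4 vs 99.7).
No option is at least as good as #5 on every objective and strictly better on one.

No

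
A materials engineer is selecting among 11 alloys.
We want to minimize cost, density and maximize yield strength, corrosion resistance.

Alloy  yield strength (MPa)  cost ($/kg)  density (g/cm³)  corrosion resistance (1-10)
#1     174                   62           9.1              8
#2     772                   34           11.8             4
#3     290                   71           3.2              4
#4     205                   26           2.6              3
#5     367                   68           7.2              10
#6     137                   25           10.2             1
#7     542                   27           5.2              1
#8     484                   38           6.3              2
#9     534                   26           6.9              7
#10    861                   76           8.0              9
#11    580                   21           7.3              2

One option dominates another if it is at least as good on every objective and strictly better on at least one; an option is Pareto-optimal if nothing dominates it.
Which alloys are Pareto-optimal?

#1: not dominated.
#2: not dominated.
#3: not dominated.
#4: not dominated (best density).
#5: not dominated (best corrosion resistance).
#6: dominated by #11 (yield strength 580≥137, cost 21≤25, density 7.3≤10.2, corrosion resistance 2≥1).
#7: not dominated.
#8: not dominated.
#9: not dominated.
#10: not dominated (best yield strength).
#11: not dominated (best cost).

#1, #2, #3, #4, #5, #7, #8, #9, #10, #11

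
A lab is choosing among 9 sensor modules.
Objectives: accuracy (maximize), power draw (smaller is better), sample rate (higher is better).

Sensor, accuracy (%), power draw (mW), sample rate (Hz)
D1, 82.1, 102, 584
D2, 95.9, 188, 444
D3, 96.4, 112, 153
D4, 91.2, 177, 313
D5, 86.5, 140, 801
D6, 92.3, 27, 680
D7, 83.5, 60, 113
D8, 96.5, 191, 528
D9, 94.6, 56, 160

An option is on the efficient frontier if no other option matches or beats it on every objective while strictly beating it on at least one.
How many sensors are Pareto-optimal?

6

D1: dominated by D6 (accuracy 92.3≥82.1, power draw 27≤102, sample rate 680≥584).
D2: not dominated.
D3: not dominated.
D4: dominated by D6 (accuracy 92.3≥91.2, power draw 27≤177, sample rate 680≥313).
D5: not dominated (best sample rate).
D6: not dominated (best power draw).
D7: dominated by D6 (accuracy 92.3≥83.5, power draw 27≤60, sample rate 680≥113).
D8: not dominated (best accuracy).
D9: not dominated.
Pareto-optimal: D2, D3, D5, D6, D8, D9 → 6.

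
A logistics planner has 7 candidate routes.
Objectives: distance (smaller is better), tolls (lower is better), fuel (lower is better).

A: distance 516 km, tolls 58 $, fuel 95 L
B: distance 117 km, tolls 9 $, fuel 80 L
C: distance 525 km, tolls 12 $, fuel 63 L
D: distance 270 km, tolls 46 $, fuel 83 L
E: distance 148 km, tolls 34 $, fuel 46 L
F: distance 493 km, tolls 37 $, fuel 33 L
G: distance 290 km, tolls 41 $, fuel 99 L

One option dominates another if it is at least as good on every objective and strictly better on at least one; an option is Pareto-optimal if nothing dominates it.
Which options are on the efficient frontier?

B, C, E, F

A: dominated by B (distance 117≤516, tolls 9≤58, fuel 80≤95).
B: not dominated (best distance).
C: not dominated.
D: dominated by B (distance 117≤270, tolls 9≤46, fuel 80≤83).
E: not dominated.
F: not dominated (best fuel).
G: dominated by B (distance 117≤290, tolls 9≤41, fuel 80≤99).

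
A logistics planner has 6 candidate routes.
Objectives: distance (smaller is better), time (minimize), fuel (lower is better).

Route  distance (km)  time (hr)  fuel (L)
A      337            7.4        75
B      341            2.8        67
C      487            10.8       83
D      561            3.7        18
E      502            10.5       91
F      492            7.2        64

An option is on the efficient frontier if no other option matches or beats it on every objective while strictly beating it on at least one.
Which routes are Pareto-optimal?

A: not dominated (best distance).
B: not dominated (best time).
C: dominated by A (distance 337≤487, time 7.4≤10.8, fuel 75≤83).
D: not dominated (best fuel).
E: dominated by A (distance 337≤502, time 7.4≤10.5, fuel 75≤91).
F: not dominated.

A, B, D, F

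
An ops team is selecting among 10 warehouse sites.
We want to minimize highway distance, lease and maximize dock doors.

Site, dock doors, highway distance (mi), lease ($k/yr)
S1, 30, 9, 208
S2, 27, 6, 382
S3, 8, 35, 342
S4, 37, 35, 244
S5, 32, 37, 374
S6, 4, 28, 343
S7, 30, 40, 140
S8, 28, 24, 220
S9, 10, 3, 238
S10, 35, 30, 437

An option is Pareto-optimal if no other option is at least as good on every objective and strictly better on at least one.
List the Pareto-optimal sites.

S1: not dominated.
S2: not dominated.
S3: dominated by S1 (dock doors 30≥8, highway distance 9≤35, lease 208≤342).
S4: not dominated (best dock doors).
S5: dominated by S4 (dock doors 37≥32, highway distance 35≤37, lease 244≤374).
S6: dominated by S1 (dock doors 30≥4, highway distance 9≤28, lease 208≤343).
S7: not dominated (best lease).
S8: dominated by S1 (dock doors 30≥28, highway distance 9≤24, lease 208≤220).
S9: not dominated (best highway distance).
S10: not dominated.

S1, S2, S4, S7, S9, S10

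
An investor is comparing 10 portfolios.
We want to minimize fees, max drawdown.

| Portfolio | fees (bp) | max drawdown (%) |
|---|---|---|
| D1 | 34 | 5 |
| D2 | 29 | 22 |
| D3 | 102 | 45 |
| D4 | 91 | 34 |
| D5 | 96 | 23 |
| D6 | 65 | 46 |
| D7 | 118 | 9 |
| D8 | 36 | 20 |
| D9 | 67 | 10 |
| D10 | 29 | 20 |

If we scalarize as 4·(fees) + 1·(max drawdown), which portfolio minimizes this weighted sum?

D1: 4·34 + 1·5 = 141
D2: 4·29 + 1·22 = 138
D3: 4·102 + 1·45 = 453
D4: 4·91 + 1·34 = 398
D5: 4·96 + 1·23 = 407
D6: 4·65 + 1·46 = 306
D7: 4·118 + 1·9 = 481
D8: 4·36 + 1·20 = 164
D9: 4·67 + 1·10 = 278
D10: 4·29 + 1·20 = 136
Lowest: D10 at 136.

D10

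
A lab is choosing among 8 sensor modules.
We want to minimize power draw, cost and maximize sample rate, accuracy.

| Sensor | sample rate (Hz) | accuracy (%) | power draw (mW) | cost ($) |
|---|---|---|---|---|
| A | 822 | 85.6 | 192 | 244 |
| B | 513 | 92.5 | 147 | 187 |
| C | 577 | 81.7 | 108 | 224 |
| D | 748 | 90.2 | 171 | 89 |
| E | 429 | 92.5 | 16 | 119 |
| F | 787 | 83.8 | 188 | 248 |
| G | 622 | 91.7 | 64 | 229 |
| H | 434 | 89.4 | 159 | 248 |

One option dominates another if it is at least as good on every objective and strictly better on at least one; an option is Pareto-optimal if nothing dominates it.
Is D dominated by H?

H vs D: H is worse on sample rate (434 vs 748), so it does not dominate D.

No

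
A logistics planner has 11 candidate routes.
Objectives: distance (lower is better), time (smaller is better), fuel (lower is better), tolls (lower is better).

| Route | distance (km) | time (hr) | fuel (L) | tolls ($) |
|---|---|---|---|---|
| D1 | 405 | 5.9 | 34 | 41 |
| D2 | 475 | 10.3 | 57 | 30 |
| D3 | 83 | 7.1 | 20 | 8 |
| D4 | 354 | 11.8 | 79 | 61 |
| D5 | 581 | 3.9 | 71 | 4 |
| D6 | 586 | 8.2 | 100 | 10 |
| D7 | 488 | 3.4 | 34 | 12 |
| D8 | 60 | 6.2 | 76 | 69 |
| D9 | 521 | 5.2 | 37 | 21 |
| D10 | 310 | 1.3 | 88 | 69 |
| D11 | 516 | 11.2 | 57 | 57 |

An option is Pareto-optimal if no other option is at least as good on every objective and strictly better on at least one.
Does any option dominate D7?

No

D1: worse on time (5.9 vs 3.4).
D2: worse on time (10.3 vs 3.4).
D3: worse on time (7.1 vs 3.4).
D4: worse on time (11.8 vs 3.4).
D5: worse on distance (581 vs 488).
D6: worse on distance (586 vs 488).
D8: worse on time (6.2 vs 3.4).
D9: worse on distance (521 vs 488).
D10: worse on fuel (88 vs 34).
D11: worse on distance (516 vs 488).
No option is at least as good as D7 on every objective and strictly better on one.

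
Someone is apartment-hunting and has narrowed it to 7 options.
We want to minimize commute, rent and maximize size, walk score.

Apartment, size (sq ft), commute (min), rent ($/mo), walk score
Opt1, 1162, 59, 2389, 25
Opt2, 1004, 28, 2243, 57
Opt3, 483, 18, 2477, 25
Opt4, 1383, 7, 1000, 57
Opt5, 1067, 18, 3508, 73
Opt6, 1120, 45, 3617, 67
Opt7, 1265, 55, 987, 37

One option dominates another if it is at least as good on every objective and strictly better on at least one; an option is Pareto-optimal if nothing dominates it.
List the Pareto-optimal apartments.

Opt1: dominated by Opt4 (size 1383≥1162, commute 7≤59, rent 1000≤2389, walk score 57≥25).
Opt2: dominated by Opt4 (size 1383≥1004, commute 7≤28, rent 1000≤2243, walk score 57≥57).
Opt3: dominated by Opt4 (size 1383≥483, commute 7≤18, rent 1000≤2477, walk score 57≥25).
Opt4: not dominated (best size).
Opt5: not dominated (best walk score).
Opt6: not dominated.
Opt7: not dominated (best rent).

Opt4, Opt5, Opt6, Opt7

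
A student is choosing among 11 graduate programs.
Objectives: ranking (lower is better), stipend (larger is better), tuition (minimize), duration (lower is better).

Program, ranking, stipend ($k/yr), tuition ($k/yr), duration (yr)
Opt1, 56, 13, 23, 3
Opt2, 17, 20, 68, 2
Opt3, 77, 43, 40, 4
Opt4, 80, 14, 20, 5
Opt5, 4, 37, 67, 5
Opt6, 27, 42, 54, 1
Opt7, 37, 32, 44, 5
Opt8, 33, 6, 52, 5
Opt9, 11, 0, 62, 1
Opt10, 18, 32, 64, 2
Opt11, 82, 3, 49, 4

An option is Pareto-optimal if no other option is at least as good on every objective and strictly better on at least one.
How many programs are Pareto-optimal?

10

Opt1: not dominated.
Opt2: not dominated.
Opt3: not dominated (best stipend).
Opt4: not dominated (best tuition).
Opt5: not dominated (best ranking).
Opt6: not dominated.
Opt7: not dominated.
Opt8: not dominated.
Opt9: not dominated.
Opt10: not dominated.
Opt11: dominated by Opt1 (ranking 56≤82, stipend 13≥3, tuition 23≤49, duration 3≤4).
Pareto-optimal: Opt1, Opt2, Opt3, Opt4, Opt5, Opt6, Opt7, Opt8, Opt9, Opt10 → 10.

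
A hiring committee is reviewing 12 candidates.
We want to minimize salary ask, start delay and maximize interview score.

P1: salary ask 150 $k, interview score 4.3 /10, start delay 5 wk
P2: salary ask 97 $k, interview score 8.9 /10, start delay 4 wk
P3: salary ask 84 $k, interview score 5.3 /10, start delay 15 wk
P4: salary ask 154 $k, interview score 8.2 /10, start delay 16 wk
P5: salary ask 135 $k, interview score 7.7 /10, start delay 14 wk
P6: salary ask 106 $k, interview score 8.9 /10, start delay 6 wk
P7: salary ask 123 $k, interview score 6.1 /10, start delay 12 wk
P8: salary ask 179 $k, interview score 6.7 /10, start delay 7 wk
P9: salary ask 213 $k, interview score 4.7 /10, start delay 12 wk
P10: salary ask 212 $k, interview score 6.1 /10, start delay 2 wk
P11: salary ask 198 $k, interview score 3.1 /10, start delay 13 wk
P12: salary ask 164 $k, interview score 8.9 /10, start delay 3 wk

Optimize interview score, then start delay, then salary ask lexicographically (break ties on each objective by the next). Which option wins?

First maximize interview score: best is 8.9, kept {P2, P6, P12}.
Then minimize start delay: best is 3, kept {P12}.

P12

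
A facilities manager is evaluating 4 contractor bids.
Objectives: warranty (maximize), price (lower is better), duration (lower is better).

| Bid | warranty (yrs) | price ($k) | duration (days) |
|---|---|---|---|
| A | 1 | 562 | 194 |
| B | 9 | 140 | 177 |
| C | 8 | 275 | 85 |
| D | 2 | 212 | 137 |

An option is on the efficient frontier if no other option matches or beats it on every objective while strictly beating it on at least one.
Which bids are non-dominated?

A: dominated by B (warranty 9≥1, price 140≤562, duration 177≤194).
B: not dominated (best warranty).
C: not dominated (best duration).
D: not dominated.

B, C, D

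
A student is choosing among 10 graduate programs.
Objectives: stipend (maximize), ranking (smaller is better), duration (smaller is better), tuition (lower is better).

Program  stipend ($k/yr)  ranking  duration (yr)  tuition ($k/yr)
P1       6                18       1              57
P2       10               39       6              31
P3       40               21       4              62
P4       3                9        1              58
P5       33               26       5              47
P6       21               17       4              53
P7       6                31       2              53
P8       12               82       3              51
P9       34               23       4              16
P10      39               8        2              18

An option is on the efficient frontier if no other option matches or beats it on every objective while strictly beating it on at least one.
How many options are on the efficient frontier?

5

P1: not dominated.
P2: dominated by P9 (stipend 34≥10, ranking 23≤39, duration 4≤6, tuition 16≤31).
P3: not dominated (best stipend).
P4: not dominated.
P5: dominated by P9 (stipend 34≥33, ranking 23≤26, duration 4≤5, tuition 16≤47).
P6: dominated by P10 (stipend 39≥21, ranking 8≤17, duration 2≤4, tuition 18≤53).
P7: dominated by P10 (stipend 39≥6, ranking 8≤31, duration 2≤2, tuition 18≤53).
P8: dominated by P10 (stipend 39≥12, ranking 8≤82, duration 2≤3, tuition 18≤51).
P9: not dominated (best tuition).
P10: not dominated (best ranking).
Pareto-optimal: P1, P3, P4, P9, P10 → 5.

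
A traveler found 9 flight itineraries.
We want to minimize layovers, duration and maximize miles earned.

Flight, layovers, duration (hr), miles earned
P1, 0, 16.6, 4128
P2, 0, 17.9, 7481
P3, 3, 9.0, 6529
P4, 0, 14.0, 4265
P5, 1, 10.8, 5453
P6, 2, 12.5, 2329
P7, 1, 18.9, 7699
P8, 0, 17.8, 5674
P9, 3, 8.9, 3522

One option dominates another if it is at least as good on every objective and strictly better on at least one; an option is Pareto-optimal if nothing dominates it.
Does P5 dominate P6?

Yes

P5 vs P6: layovers 1≤2, duration 10.8≤12.5, miles earned 5453≥2329 — P5 is at least as good on every objective with at least one strict improvement.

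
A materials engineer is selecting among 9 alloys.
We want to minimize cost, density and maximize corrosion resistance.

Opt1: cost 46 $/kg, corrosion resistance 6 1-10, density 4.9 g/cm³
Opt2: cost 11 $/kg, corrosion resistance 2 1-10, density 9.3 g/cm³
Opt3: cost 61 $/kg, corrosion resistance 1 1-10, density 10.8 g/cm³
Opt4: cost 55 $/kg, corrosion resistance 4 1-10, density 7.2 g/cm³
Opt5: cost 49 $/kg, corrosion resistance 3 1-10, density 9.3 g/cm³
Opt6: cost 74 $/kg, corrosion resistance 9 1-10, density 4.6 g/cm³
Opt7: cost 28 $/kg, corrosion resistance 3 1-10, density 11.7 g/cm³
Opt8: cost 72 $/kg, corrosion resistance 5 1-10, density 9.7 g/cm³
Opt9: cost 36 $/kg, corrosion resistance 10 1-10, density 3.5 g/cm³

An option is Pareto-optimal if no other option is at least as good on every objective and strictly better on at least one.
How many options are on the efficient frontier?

Opt1: dominated by Opt9 (cost 36≤46, corrosion resistance 10≥6, density 3.5≤4.9).
Opt2: not dominated (best cost).
Opt3: dominated by Opt1 (cost 46≤61, corrosion resistance 6≥1, density 4.9≤10.8).
Opt4: dominated by Opt1 (cost 46≤55, corrosion resistance 6≥4, density 4.9≤7.2).
Opt5: dominated by Opt1 (cost 46≤49, corrosion resistance 6≥3, density 4.9≤9.3).
Opt6: dominated by Opt9 (cost 36≤74, corrosion resistance 10≥9, density 3.5≤4.6).
Opt7: not dominated.
Opt8: dominated by Opt1 (cost 46≤72, corrosion resistance 6≥5, density 4.9≤9.7).
Opt9: not dominated (best corrosion resistance).
Pareto-optimal: Opt2, Opt7, Opt9 → 3.

3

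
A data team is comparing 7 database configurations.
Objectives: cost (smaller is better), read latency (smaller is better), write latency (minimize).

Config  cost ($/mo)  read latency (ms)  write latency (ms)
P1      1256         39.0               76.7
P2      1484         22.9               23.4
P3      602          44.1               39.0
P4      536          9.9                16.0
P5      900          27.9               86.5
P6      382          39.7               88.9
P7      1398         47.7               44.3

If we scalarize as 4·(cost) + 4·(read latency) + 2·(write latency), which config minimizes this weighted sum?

P6

P1: 4·1256 + 4·39.0 + 2·76.7 = 5333.4
P2: 4·1484 + 4·22.9 + 2·23.4 = 6074.4
P3: 4·602 + 4·44.1 + 2·39.0 = 2662.4
P4: 4·536 + 4·9.9 + 2·16.0 = 2215.6
P5: 4·900 + 4·27.9 + 2·86.5 = 3884.6
P6: 4·382 + 4·39.7 + 2·88.9 = 1864.6
P7: 4·1398 + 4·47.7 + 2·44.3 = 5871.4
Lowest: P6 at 1864.6.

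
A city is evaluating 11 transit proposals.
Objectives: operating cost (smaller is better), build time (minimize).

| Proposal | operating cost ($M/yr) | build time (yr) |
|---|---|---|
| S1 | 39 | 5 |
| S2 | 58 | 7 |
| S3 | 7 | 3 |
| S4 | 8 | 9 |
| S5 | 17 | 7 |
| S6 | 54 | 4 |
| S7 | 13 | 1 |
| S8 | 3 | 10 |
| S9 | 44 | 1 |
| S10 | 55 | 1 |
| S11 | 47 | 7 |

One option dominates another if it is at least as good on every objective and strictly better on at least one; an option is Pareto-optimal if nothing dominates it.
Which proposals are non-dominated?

S3, S7, S8

S1: dominated by S3 (operating cost 7≤39, build time 3≤5).
S2: dominated by S1 (operating cost 39≤58, build time 5≤7).
S3: not dominated.
S4: dominated by S3 (operating cost 7≤8, build time 3≤9).
S5: dominated by S3 (operating cost 7≤17, build time 3≤7).
S6: dominated by S3 (operating cost 7≤54, build time 3≤4).
S7: not dominated.
S8: not dominated (best operating cost).
S9: dominated by S7 (operating cost 13≤44, build time 1≤1).
S10: dominated by S7 (operating cost 13≤55, build time 1≤1).
S11: dominated by S1 (operating cost 39≤47, build time 5≤7).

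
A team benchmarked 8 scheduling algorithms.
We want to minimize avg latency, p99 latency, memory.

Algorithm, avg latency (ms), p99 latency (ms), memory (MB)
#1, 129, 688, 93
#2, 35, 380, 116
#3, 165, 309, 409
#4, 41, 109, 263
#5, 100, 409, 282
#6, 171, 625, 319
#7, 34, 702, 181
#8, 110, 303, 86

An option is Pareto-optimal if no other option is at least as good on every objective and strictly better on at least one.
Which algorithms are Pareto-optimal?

#2, #4, #7, #8

#1: dominated by #8 (avg latency 110≤129, p99 latency 303≤688, memory 86≤93).
#2: not dominated.
#3: dominated by #4 (avg latency 41≤165, p99 latency 109≤309, memory 263≤409).
#4: not dominated (best p99 latency).
#5: dominated by #2 (avg latency 35≤100, p99 latency 380≤409, memory 116≤282).
#6: dominated by #2 (avg latency 35≤171, p99 latency 380≤625, memory 116≤319).
#7: not dominated (best avg latency).
#8: not dominated (best memory).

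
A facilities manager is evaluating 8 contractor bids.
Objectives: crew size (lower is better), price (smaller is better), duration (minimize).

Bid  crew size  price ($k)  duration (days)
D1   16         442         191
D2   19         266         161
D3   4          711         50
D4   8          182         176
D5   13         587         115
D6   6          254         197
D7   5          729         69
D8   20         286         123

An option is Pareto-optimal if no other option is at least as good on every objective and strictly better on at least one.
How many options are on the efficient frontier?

D1: dominated by D4 (crew size 8≤16, price 182≤442, duration 176≤191).
D2: not dominated.
D3: not dominated (best crew size).
D4: not dominated (best price).
D5: not dominated.
D6: not dominated.
D7: dominated by D3 (crew size 4≤5, price 711≤729, duration 50≤69).
D8: not dominated.
Pareto-optimal: D2, D3, D4, D5, D6, D8 → 6.

6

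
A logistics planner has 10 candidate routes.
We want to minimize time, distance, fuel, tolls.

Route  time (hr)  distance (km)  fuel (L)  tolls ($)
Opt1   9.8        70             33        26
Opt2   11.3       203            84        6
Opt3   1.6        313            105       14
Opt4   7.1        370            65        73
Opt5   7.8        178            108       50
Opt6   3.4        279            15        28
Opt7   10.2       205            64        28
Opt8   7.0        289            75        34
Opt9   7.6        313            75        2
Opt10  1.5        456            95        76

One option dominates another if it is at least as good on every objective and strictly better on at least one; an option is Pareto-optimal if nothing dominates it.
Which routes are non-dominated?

Opt1: not dominated (best distance).
Opt2: not dominated.
Opt3: not dominated.
Opt4: dominated by Opt6 (time 3.4≤7.1, distance 279≤370, fuel 15≤65, tolls 28≤73).
Opt5: not dominated.
Opt6: not dominated (best fuel).
Opt7: dominated by Opt1 (time 9.8≤10.2, distance 70≤205, fuel 33≤64, tolls 26≤28).
Opt8: dominated by Opt6 (time 3.4≤7.0, distance 279≤289, fuel 15≤75, tolls 28≤34).
Opt9: not dominated (best tolls).
Opt10: not dominated (best time).

Opt1, Opt2, Opt3, Opt5, Opt6, Opt9, Opt10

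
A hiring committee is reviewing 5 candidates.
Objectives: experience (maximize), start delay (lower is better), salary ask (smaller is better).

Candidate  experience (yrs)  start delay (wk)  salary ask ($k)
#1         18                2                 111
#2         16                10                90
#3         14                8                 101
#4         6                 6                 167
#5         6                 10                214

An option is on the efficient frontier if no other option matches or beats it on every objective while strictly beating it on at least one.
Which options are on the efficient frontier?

#1, #2, #3

#1: not dominated (best experience).
#2: not dominated (best salary ask).
#3: not dominated.
#4: dominated by #1 (experience 18≥6, start delay 2≤6, salary ask 111≤167).
#5: dominated by #1 (experience 18≥6, start delay 2≤10, salary ask 111≤214).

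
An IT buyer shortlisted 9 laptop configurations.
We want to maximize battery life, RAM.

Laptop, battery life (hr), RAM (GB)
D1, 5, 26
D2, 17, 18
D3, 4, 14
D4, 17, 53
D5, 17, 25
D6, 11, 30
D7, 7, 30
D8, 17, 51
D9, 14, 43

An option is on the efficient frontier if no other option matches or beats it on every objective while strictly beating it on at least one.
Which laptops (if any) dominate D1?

D4: battery life 17≥5, RAM 53≥26 — dominates D1.
D6: battery life 11≥5, RAM 30≥26 — dominates D1.
D7: battery life 7≥5, RAM 30≥26 — dominates D1.
D8: battery life 17≥5, RAM 51≥26 — dominates D1.
D9: battery life 14≥5, RAM 43≥26 — dominates D1.
Others (D2, D3, D5) are each worse than D1 on at least one objective.

D4, D6, D7, D8, D9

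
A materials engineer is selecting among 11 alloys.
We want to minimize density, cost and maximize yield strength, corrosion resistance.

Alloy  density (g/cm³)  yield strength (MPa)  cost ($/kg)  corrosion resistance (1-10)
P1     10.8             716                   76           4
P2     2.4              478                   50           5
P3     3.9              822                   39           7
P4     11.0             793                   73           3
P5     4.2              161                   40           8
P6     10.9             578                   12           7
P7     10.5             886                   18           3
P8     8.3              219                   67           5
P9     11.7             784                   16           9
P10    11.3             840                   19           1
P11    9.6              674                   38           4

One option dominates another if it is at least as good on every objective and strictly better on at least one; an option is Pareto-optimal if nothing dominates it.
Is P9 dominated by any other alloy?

P1: worse on yield strength (716 vs 784).
P2: worse on yield strength (478 vs 784).
P3: worse on cost (39 vs 16).
P4: worse on cost (73 vs 16).
P5: worse on yield strength (161 vs 784).
P6: worse on yield strength (578 vs 784).
P7: worse on cost (18 vs 16).
P8: worse on yield strength (219 vs 784).
P10: worse on cost (19 vs 16).
P11: worse on yield strength (674 vs 784).
No option is at least as good as P9 on every objective and strictly better on one.

No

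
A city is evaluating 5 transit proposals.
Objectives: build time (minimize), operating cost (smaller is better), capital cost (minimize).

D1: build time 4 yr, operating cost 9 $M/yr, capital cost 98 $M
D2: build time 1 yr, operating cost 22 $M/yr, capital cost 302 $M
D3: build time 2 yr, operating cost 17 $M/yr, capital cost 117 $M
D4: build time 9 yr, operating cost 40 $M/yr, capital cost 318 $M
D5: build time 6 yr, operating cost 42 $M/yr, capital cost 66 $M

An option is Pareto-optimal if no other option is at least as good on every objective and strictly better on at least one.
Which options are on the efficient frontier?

D1: not dominated (best operating cost).
D2: not dominated (best build time).
D3: not dominated.
D4: dominated by D1 (build time 4≤9, operating cost 9≤40, capital cost 98≤318).
D5: not dominated (best capital cost).

D1, D2, D3, D5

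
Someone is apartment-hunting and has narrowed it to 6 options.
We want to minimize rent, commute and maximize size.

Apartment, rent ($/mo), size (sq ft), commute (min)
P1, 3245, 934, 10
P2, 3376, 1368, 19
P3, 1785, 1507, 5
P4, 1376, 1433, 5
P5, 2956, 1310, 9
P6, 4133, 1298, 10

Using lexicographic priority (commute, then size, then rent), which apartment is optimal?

First minimize commute: best is 5, kept {P3, P4}.
Then maximize size: best is 1507, kept {P3}.

P3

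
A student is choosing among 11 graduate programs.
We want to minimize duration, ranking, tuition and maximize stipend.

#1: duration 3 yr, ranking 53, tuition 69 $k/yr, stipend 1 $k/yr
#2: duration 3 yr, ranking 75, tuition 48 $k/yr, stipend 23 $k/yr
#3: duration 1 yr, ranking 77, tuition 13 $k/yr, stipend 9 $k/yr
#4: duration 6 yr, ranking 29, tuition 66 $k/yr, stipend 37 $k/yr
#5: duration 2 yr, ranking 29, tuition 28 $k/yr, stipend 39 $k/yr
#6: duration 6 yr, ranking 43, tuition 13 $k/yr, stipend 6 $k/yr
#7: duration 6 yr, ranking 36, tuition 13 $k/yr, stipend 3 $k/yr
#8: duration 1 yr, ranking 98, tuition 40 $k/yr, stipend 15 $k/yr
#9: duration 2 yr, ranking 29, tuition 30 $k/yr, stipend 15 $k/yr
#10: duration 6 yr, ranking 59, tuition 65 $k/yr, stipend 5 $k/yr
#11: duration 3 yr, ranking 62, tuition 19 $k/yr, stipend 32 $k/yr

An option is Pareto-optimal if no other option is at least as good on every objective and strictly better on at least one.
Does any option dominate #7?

#1: worse on ranking (53 vs 36).
#2: worse on ranking (75 vs 36).
#3: worse on ranking (77 vs 36).
#4: worse on tuition (66 vs 13).
#5: worse on tuition (28 vs 13).
#6: worse on ranking (43 vs 36).
#8: worse on ranking (98 vs 36).
#9: worse on tuition (30 vs 13).
#10: worse on ranking (59 vs 36).
#11: worse on ranking (62 vs 36).
No option is at least as good as #7 on every objective and strictly better on one.

No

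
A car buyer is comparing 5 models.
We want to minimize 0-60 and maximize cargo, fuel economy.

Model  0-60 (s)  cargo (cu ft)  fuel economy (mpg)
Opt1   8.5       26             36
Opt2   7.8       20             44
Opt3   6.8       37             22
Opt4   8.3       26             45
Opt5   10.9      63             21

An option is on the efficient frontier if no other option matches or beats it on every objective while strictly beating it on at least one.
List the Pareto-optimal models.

Opt1: dominated by Opt4 (0-60 8.3≤8.5, cargo 26≥26, fuel economy 45≥36).
Opt2: not dominated.
Opt3: not dominated (best 0-60).
Opt4: not dominated (best fuel economy).
Opt5: not dominated (best cargo).

Opt2, Opt3, Opt4, Opt5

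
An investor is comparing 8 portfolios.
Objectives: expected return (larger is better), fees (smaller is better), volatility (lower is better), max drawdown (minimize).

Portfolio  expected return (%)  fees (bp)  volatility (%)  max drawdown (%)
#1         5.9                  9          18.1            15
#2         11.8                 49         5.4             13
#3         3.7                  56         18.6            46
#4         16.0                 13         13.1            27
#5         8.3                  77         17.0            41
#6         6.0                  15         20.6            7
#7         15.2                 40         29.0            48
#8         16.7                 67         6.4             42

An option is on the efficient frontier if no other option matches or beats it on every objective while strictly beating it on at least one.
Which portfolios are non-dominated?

#1: not dominated (best fees).
#2: not dominated (best volatility).
#3: dominated by #1 (expected return 5.9≥3.7, fees 9≤56, volatility 18.1≤18.6, max drawdown 15≤46).
#4: not dominated.
#5: dominated by #2 (expected return 11.8≥8.3, fees 49≤77, volatility 5.4≤17.0, max drawdown 13≤41).
#6: not dominated (best max drawdown).
#7: dominated by #4 (expected return 16.0≥15.2, fees 13≤40, volatility 13.1≤29.0, max drawdown 27≤48).
#8: not dominated (best expected return).

#1, #2, #4, #6, #8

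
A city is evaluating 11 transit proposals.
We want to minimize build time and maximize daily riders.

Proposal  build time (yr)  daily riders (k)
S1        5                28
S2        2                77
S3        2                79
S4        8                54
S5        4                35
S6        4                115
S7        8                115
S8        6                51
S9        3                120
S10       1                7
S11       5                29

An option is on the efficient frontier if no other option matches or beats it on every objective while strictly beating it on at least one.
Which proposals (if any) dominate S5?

S2, S3, S6, S9

S2: build time 2≤4, daily riders 77≥35 — dominates S5.
S3: build time 2≤4, daily riders 79≥35 — dominates S5.
S6: build time 4≤4, daily riders 115≥35 — dominates S5.
S9: build time 3≤4, daily riders 120≥35 — dominates S5.
Others (S1, S4, S7, S8, S10, S11) are each worse than S5 on at least one objective.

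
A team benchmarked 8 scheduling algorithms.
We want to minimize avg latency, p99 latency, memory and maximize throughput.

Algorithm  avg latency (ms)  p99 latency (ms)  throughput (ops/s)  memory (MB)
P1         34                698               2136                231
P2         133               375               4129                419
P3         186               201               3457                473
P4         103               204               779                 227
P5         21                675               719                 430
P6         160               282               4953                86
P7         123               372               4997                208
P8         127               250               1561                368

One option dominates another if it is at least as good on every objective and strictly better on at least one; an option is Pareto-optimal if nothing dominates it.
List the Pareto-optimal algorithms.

P1, P3, P4, P5, P6, P7, P8

P1: not dominated.
P2: dominated by P7 (avg latency 123≤133, p99 latency 372≤375, throughput 4997≥4129, memory 208≤419).
P3: not dominated (best p99 latency).
P4: not dominated.
P5: not dominated (best avg latency).
P6: not dominated (best memory).
P7: not dominated (best throughput).
P8: not dominated.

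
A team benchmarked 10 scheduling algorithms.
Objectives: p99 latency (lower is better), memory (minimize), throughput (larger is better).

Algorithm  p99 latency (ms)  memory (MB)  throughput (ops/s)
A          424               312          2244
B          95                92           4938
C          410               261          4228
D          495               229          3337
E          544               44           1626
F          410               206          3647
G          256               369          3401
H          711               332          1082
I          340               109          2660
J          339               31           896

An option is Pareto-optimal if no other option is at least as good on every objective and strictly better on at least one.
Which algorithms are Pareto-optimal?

B, E, J

A: dominated by B (p99 latency 95≤424, memory 92≤312, throughput 4938≥2244).
B: not dominated (best p99 latency).
C: dominated by B (p99 latency 95≤410, memory 92≤261, throughput 4938≥4228).
D: dominated by B (p99 latency 95≤495, memory 92≤229, throughput 4938≥3337).
E: not dominated.
F: dominated by B (p99 latency 95≤410, memory 92≤206, throughput 4938≥3647).
G: dominated by B (p99 latency 95≤256, memory 92≤369, throughput 4938≥3401).
H: dominated by A (p99 latency 424≤711, memory 312≤332, throughput 2244≥1082).
I: dominated by B (p99 latency 95≤340, memory 92≤109, throughput 4938≥2660).
J: not dominated (best memory).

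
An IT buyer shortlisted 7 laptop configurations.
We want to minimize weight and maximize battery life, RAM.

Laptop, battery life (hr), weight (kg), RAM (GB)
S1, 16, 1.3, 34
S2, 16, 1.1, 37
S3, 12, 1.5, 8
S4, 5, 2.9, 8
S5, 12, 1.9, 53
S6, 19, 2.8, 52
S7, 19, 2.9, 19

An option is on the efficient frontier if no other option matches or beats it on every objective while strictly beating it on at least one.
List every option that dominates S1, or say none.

S2

S2: battery life 16≥16, weight 1.1≤1.3, RAM 37≥34 — dominates S1.
Others (S3, S4, S5, S6, S7) are each worse than S1 on at least one objective.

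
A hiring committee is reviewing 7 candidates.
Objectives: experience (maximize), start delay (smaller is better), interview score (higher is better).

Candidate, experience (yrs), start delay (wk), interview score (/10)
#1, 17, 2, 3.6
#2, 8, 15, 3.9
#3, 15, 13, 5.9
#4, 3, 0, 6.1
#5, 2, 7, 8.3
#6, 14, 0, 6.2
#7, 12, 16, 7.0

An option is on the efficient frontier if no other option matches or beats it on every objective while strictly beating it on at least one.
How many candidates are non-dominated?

5

#1: not dominated (best experience).
#2: dominated by #3 (experience 15≥8, start delay 13≤15, interview score 5.9≥3.9).
#3: not dominated.
#4: dominated by #6 (experience 14≥3, start delay 0≤0, interview score 6.2≥6.1).
#5: not dominated (best interview score).
#6: not dominated.
#7: not dominated.
Pareto-optimal: #1, #3, #5, #6, #7 → 5.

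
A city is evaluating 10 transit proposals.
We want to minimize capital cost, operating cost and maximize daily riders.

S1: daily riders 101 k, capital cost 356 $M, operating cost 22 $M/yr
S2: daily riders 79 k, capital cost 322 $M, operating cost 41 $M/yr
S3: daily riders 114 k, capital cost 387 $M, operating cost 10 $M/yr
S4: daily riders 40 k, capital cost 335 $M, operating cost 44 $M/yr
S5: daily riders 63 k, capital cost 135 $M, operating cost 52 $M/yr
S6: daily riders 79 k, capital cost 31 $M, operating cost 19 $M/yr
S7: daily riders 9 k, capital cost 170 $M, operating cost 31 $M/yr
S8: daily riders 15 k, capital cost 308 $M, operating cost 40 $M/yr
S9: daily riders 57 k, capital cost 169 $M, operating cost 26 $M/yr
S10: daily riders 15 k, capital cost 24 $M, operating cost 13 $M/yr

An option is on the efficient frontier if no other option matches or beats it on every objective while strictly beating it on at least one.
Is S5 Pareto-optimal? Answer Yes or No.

No

S6 vs S5: daily riders 79≥63, capital cost 31≤135, operating cost 19≤52 — S6 is at least as good on every objective and strictly better on at least one, so S6 dominates S5.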